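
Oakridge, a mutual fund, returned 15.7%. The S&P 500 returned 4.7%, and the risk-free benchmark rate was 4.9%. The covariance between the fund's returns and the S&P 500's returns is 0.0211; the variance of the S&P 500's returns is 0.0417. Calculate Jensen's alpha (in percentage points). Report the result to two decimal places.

10.90

β = Cov / Var = 0.0211 / 0.0417 = 0.5060
E[R] = Rf + β(Rm − Rf) = 4.9% + 0.5060 × (4.7% − 4.9%) = 4.7988%
α = Rp − E[R] = 15.7% − 4.7988% = 10.9012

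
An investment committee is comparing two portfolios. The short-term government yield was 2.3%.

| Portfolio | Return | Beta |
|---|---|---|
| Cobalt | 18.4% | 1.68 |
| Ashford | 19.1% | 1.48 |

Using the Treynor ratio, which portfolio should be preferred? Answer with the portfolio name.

Cobalt: Treynor = (18.4% − 2.3%) / 1.68 = 9.583
Ashford: Treynor = (19.1% − 2.3%) / 1.48 = 11.351
Highest: Ashford (11.351).

Ashford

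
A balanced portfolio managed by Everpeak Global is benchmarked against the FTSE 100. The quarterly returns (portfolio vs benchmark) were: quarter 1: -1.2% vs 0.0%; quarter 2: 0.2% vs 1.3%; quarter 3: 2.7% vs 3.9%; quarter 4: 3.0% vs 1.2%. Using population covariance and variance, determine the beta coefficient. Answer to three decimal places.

0.848

r̄p = 1.1750%,  r̄m = 1.6000%
Cov = Σ(rp − r̄p)(rm − r̄m) / 4 = 1.7175
Var(rm) = Σ(rm − r̄m)² / 4 = 2.0250
β = Cov / Var = 1.7175 / 2.0250 = 0.8481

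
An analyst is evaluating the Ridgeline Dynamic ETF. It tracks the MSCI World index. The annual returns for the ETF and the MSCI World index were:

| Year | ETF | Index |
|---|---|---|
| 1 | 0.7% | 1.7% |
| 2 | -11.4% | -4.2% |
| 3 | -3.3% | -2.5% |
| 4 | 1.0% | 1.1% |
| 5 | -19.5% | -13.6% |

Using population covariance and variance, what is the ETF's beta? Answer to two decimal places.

r̄p = -6.5000%,  r̄m = -3.5000%
Cov = Σ(rp − r̄p)(rm − r̄m) / 5 = 41.9740
Var(rm) = Σ(rm − r̄m)² / 5 = 30.3400
β = Cov / Var = 41.9740 / 30.3400 = 1.3835

1.38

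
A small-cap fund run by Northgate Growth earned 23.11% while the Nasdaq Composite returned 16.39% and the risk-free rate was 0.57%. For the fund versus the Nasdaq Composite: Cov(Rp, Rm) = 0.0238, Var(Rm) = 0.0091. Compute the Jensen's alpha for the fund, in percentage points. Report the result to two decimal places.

-18.84

β = Cov / Var = 0.0238 / 0.0091 = 2.6154
E[R] = Rf + β(Rm − Rf) = 0.57% + 2.6154 × (16.39% − 0.57%) = 41.9456%
α = Rp − E[R] = 23.11% − 41.9456% = -18.8356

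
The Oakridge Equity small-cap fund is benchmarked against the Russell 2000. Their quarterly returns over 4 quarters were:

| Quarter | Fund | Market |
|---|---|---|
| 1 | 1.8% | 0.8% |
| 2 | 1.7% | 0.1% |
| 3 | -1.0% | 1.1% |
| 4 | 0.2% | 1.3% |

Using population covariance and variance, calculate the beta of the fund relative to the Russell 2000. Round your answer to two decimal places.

r̄p = 0.6750%,  r̄m = 0.8250%
Cov = Σ(rp − r̄p)(rm − r̄m) / 4 = -0.3644
Var(rm) = Σ(rm − r̄m)² / 4 = 0.2069
β = Cov / Var = -0.3644 / 0.2069 = -1.7612

-1.76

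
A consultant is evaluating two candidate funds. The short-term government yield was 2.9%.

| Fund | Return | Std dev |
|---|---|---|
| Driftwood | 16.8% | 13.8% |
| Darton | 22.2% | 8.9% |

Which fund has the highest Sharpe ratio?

Darton

Driftwood: Sharpe ratio = (16.8% − 2.9%) / 13.8% = 1.007
Darton: Sharpe ratio = (22.2% − 2.9%) / 8.9% = 2.169
Highest: Darton (2.169).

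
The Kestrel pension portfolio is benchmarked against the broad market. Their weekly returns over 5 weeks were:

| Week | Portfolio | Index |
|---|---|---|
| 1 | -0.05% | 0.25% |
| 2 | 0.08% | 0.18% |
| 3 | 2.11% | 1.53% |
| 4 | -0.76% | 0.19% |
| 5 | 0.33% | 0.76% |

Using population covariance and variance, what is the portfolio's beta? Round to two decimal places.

1.73

r̄p = 0.3420%,  r̄m = 0.5820%
Cov = Σ(rp − r̄p)(rm − r̄m) / 5 = 0.4683
Var(rm) = Σ(rm − r̄m)² / 5 = 0.2712
β = Cov / Var = 0.4683 / 0.2712 = 1.7268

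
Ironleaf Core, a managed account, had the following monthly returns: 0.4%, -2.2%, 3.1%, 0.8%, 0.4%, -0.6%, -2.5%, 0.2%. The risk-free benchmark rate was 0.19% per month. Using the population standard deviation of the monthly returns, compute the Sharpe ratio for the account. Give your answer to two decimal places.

-0.14

μ = (0.4 − 2.2 + 3.1 + 0.8 + 0.4 − 0.6 − 2.5 + 0.2) / 8 = -0.0500%
Σ(r − μ)² = (0.4 − (-0.0500))² + (-2.2 − (-0.0500))² + … = 22.0400
population σ = √(22.0400 / 8) = √2.7550 = 1.6598%
Sharpe = (μ − rf) / σ = (-0.0500 − 0.19) / 1.6598 = -0.2400 / 1.6598 = -0.1446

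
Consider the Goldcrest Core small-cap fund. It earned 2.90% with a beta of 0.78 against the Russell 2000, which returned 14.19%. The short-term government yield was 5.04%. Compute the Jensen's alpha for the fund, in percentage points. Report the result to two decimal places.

CAPM expected return = Rf + β(Rm − Rf) = 5.04% + 0.78 × (14.19% − 5.04%) = 5.04 + 0.78 × 9.15 = 12.1770%
Jensen's α = Rp − E[R] = 2.90% − 12.1770% = -9.2770

-9.28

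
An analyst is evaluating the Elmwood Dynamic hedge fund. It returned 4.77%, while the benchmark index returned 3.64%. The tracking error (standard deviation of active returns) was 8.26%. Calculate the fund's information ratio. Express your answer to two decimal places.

0.14

IR = (Rp − Rb) / TE = (4.77% − 3.64%) / 8.26% = 1.13% / 8.26% = 0.1368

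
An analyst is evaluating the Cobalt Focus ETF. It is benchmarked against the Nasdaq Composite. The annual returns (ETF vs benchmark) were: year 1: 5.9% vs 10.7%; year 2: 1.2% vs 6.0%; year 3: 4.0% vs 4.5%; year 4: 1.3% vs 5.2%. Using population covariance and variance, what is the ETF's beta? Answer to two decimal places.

0.56

r̄p = 3.1000%,  r̄m = 6.6000%
Cov = Σ(rp − r̄p)(rm − r̄m) / 4 = 3.3125
Var(rm) = Σ(rm − r̄m)² / 4 = 5.8850
β = Cov / Var = 3.3125 / 5.8850 = 0.5629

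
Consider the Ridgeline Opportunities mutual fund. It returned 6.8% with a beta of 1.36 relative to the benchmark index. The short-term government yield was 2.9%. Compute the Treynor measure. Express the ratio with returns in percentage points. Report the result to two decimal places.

Treynor = (Rp − Rf) / β = (6.8% − 2.9%) / 1.36 = 3.90 / 1.36 = 2.8676

2.87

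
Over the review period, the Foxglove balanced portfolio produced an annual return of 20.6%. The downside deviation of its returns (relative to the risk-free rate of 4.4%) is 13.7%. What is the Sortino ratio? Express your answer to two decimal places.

Sortino = (Rp − Rf) / σd = (20.6% − 4.4%) / 13.7% = 16.20% / 13.7% = 1.1825

1.18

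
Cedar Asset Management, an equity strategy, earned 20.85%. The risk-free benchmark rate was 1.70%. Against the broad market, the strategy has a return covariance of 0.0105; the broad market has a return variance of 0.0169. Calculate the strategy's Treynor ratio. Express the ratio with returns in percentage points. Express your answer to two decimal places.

30.82

β = Cov / Var = 0.0105 / 0.0169 = 0.6213
Treynor = (Rp − Rf) / β = (20.85% − 1.70%) / 0.6213 = 19.15 / 0.6213 = 30.8225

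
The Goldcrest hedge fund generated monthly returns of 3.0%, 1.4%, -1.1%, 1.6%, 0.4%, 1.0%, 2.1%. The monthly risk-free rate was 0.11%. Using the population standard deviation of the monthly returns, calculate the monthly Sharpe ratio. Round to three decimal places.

μ = (3 + 1.4 − 1.1 + 1.6 + 0.4 + 1 + 2.1) / 7 = 1.2000%
Σ(r − μ)² = (3 − 1.2000)² + (1.4 − 1.2000)² + (-1.1 − 1.2000)² + … = 10.2200
σ = √[10.2200 / 7] = 1.2083%
Sharpe = (μ − rf) / σ = (1.2000 − 0.11) / 1.2083 = 1.0900 / 1.2083 = 0.9021

0.902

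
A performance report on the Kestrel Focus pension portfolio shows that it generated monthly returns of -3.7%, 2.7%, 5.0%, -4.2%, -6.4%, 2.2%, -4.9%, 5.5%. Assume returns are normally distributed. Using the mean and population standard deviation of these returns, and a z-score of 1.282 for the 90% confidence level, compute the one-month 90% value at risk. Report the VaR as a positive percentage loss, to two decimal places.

6.24

μ = (-3.7 + 2.7 + 5 − 4.2 − 6.4 + 2.2 − 4.9 + 5.5) / 8 = -3.80 / 8 = -0.4750%
Σ(r − μ)² = (-3.7 − (-0.4750))² + (2.7 − (-0.4750))² + (5 − (-0.4750))² + … = 161.8750
σ = √[161.8750 / 8] = 4.4983%
VaR = −(μ − z·σ) = −(-0.4750 − 1.282 × 4.4983) = −(-6.2418) = 6.2418%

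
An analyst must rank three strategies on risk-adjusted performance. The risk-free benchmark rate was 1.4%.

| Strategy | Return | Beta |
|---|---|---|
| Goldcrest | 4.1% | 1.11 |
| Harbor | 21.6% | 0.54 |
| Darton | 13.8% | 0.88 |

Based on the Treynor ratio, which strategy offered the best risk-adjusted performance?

Harbor

Goldcrest: Treynor = (4.1% − 1.4%) / 1.11 = 2.432
Harbor: Treynor = (21.6% − 1.4%) / 0.54 = 37.407
Darton: Treynor = (13.8% − 1.4%) / 0.88 = 14.091
Highest: Harbor (37.407).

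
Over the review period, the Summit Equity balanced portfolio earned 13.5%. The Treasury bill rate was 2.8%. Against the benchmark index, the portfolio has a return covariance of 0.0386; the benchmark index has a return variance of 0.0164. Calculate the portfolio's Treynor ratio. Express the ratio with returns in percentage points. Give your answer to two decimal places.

4.55

β = Cov / Var = 0.0386 / 0.0164 = 2.3537
Treynor = (Rp − Rf) / β = (13.5% − 2.8%) / 2.3537 = 10.70 / 2.3537 = 4.5460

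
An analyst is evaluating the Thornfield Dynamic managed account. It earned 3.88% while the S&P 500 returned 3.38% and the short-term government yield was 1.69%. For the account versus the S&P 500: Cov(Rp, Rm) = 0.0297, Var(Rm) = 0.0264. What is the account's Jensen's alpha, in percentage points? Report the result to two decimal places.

0.29

β = Cov / Var = 0.0297 / 0.0264 = 1.1250
E[R] = Rf + β(Rm − Rf) = 1.69% + 1.1250 × (3.38% − 1.69%) = 3.5913%
α = Rp − E[R] = 3.88% − 3.5913% = 0.2887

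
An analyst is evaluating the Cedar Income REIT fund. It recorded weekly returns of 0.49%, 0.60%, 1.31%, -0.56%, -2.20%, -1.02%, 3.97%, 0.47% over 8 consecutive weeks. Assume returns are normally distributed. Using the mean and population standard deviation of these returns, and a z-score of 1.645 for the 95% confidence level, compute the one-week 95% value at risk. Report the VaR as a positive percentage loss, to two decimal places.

μ = (0.49 + 0.6 + 1.31 − 0.56 − 2.2 − 1.02 + 3.97 + 0.47) / 8 = 0.3825%
Σ(r − μ)² = 23.3216; population σ = √(23.3216/8) = 1.7074%
VaR = −(μ − z·σ) = −(0.3825 − 1.645 × 1.7074) = −(-2.4262) = 2.4262%

2.43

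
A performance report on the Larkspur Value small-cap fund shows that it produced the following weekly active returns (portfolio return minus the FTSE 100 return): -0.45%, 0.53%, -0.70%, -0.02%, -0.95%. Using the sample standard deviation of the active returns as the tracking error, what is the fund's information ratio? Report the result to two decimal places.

r̄ = (-0.45 + 0.53 − 0.7 − 0.02 − 0.95) / 5 = -1.590 / 5 = -0.3180%
Sample std dev = √[1.3707 / 4] = 0.5854%
IR = r̄ / tracking error = -0.3180 / 0.5854 = -0.5432

-0.54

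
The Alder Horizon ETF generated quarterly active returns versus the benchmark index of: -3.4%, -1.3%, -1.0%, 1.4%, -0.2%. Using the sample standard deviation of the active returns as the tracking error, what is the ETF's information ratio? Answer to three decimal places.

-0.515

r̄ = (-3.4 − 1.3 − 1 + 1.4 − 0.2) / 5 = -4.50 / 5 = -0.9000%
Σ(r − r̄)² = (-3.4 − (-0.9000))² + (-1.3 − (-0.9000))² + … = 12.2000
sample σ = √(12.2000 / 4) = √3.0500 = 1.7464%
IR = r̄ / tracking error = -0.9000 / 1.7464 = -0.5153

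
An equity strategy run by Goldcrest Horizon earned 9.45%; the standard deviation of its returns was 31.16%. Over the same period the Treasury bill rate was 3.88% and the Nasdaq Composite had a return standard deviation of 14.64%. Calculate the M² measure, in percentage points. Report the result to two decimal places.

6.50

Sharpe = (Rp − Rf) / σp = (9.45% − 3.88%) / 31.16% = 0.1788
M² = Rf + Sharpe × σm = 3.88% + 0.1788 × 14.64% = 6.4976%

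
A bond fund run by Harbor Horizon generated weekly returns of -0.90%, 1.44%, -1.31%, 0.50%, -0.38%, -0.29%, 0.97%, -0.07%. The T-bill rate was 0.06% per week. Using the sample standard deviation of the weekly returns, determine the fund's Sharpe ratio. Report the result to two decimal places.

-0.07

μ = (-0.9 + 1.44 − 1.31 + 0.5 − 0.38 − 0.29 + 0.97 − 0.07) / 8 = -0.0050%
Σ(r − μ)² = (-0.9 − (-0.0050))² + (1.44 − (-0.0050))² + … = 6.0238
σ = √[6.0238 / 7] = 0.9277%
Sharpe = (μ − rf) / σ = (-0.0050 − 0.06) / 0.9277 = -0.0650 / 0.9277 = -0.0701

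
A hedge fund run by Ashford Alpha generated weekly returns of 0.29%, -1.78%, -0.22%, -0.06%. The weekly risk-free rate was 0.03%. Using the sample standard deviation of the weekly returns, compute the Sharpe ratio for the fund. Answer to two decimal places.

r̄ = (0.29 − 1.78 − 0.22 − 0.06) / 4 = -0.4425%
Σ(r − r̄)² = 2.5213; sample σ = √(2.5213/3) = 0.9168%
Sharpe = (r̄ − rf) / σ = (-0.4425 − 0.03) / 0.9168 = -0.4725 / 0.9168 = -0.5154

-0.52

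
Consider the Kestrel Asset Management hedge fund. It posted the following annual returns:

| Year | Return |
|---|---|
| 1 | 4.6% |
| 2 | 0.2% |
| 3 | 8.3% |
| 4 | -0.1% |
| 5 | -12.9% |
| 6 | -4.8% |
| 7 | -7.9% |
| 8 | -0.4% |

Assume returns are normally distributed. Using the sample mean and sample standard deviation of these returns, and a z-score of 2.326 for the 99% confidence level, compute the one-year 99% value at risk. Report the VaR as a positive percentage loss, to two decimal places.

17.38

r̄ = (4.6 + 0.2 + 8.3 − 0.1 − 12.9 − 4.8 − 7.9 − 0.4) / 8 = -1.6250%
Σ(r − r̄)² = 320.9950; sample σ = √(320.9950/7) = 6.7717%
VaR = −(r̄ − z·σ) = −(-1.6250 − 2.326 × 6.7717) = −(-17.3760) = 17.3760%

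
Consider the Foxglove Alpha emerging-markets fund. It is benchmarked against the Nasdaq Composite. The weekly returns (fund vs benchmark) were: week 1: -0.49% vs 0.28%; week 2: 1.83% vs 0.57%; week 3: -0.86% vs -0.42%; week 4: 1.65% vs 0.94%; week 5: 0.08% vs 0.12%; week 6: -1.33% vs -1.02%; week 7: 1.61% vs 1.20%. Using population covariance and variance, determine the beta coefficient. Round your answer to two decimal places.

1.55

r̄p = 0.3557%,  r̄m = 0.2386%
Cov = Σ(rp − r̄p)(rm − r̄m) / 7 = 0.7889
Var(rm) = Σ(rm − r̄m)² / 7 = 0.5085
β = Cov / Var = 0.7889 / 0.5085 = 1.5514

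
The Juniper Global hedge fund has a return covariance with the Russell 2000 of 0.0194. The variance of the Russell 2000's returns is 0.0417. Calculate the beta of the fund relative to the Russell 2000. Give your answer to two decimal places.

0.47

β = Cov(Rp, Rm) / Var(Rm) = 0.0194 / 0.0417 = 0.4652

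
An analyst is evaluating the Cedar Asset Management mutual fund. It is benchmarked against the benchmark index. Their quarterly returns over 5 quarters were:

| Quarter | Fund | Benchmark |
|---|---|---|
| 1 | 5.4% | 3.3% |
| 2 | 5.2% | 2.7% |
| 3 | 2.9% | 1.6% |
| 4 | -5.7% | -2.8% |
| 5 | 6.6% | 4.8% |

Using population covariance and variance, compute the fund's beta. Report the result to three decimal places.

1.702

r̄p = 2.8800%,  r̄m = 1.9200%
Cov = Σ(rp − r̄p)(rm − r̄m) / 5 = 11.2984
Var(rm) = Σ(rm − r̄m)² / 5 = 6.6376
β = Cov / Var = 11.2984 / 6.6376 = 1.7022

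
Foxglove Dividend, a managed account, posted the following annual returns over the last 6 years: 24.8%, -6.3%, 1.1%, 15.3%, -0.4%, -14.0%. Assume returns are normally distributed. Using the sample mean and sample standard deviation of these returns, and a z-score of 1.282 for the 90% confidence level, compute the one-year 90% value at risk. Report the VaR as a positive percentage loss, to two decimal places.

r̄ = (24.8 − 6.3 + 1.1 + 15.3 − 0.4 − 14) / 6 = 3.4167%
Σ(r − r̄)² = (24.8 − 3.4167)² + (-6.3 − 3.4167)² + (1.1 − 3.4167)² + … = 1016.1483
sample σ = √(1016.1483 / 5) = √203.2297 = 14.2559%
VaR = −(r̄ − z·σ) = −(3.4167 − 1.282 × 14.2559) = −(-14.8594) = 14.8594%

14.86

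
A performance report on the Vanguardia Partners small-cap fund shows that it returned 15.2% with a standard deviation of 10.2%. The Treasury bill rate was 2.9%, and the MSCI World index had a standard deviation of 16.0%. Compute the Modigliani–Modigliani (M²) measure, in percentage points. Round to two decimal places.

Sharpe = (Rp − Rf) / σp = (15.2% − 2.9%) / 10.2% = 1.2059
M² = Rf + Sharpe × σm = 2.9% + 1.2059 × 16.0% = 22.1944%

22.19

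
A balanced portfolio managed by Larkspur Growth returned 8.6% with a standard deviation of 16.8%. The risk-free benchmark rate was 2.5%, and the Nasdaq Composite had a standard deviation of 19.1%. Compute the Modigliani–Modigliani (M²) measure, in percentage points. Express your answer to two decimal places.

Sharpe = (Rp − Rf) / σp = (8.6% − 2.5%) / 16.8% = 0.3631
M² = Rf + Sharpe × σm = 2.5% + 0.3631 × 19.1% = 9.4352%

9.44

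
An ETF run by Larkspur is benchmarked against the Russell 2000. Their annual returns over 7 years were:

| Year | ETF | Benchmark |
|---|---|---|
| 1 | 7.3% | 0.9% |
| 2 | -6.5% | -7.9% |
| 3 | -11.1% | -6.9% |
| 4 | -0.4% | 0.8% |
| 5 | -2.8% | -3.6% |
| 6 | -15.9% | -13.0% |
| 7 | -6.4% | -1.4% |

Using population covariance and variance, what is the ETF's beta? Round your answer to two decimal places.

r̄p = -5.1143%,  r̄m = -4.4429%
Cov = Σ(rp − r̄p)(rm − r̄m) / 7 = 28.6965
Var(rm) = Σ(rm − r̄m)² / 7 = 22.4596
β = Cov / Var = 28.6965 / 22.4596 = 1.2777

1.28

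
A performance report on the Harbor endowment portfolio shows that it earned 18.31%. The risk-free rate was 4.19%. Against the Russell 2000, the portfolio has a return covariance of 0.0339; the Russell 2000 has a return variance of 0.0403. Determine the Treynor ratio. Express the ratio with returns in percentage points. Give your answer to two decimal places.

16.79

β = Cov / Var = 0.0339 / 0.0403 = 0.8412
Treynor = (Rp − Rf) / β = (18.31% − 4.19%) / 0.8412 = 14.12 / 0.8412 = 16.7855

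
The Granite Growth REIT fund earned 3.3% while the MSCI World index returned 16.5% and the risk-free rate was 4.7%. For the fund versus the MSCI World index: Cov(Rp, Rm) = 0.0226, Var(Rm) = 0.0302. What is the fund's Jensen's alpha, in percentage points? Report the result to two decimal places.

β = Cov / Var = 0.0226 / 0.0302 = 0.7483
E[R] = Rf + β(Rm − Rf) = 4.7% + 0.7483 × (16.5% − 4.7%) = 13.5299%
α = Rp − E[R] = 3.3% − 13.5299% = -10.2299

-10.23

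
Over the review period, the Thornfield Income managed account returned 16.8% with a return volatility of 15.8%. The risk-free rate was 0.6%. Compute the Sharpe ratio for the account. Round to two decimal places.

1.03

Sharpe = (Rp − Rf) / σp = (16.8% − 0.6%) / 15.8% = 16.20% / 15.8% = 1.0253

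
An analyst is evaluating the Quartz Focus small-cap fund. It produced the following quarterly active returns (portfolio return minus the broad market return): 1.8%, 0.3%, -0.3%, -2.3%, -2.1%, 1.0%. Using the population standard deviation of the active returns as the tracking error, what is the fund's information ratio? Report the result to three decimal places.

-0.177

Mean return r̄ = -1.60 / 6 = -0.2667%
Population σ = √[Σ(r − r̄)² / 6] = √[13.6933 / 6] = √2.2822 = 1.5107%
IR = r̄ / tracking error = -0.2667 / 1.5107 = -0.1765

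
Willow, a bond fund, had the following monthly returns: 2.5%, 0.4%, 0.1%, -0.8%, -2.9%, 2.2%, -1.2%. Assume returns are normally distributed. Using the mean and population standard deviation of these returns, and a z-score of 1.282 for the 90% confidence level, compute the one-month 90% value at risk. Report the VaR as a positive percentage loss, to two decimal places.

Mean return r̄ = 0.30 / 7 = 0.0429%
Σ(r − r̄)² = (2.5 − 0.0429)² + (0.4 − 0.0429)² + … = 21.7371
σ = √[21.7371 / 7] = 1.7622%
VaR = −(r̄ − z·σ) = −(0.0429 − 1.282 × 1.7622) = −(-2.2162) = 2.2162%

2.22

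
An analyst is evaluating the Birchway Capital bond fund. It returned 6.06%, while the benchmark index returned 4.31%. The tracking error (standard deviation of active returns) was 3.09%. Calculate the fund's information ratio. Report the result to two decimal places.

0.57

IR = (Rp − Rb) / TE = (6.06% − 4.31%) / 3.09% = 1.75% / 3.09% = 0.5663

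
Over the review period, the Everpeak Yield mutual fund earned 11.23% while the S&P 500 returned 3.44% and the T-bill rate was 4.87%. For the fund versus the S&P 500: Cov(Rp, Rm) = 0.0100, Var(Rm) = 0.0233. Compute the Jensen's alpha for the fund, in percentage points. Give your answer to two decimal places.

6.97

β = Cov / Var = 0.0100 / 0.0233 = 0.4292
E[R] = Rf + β(Rm − Rf) = 4.87% + 0.4292 × (3.44% − 4.87%) = 4.2562%
α = Rp − E[R] = 11.23% − 4.2562% = 6.9738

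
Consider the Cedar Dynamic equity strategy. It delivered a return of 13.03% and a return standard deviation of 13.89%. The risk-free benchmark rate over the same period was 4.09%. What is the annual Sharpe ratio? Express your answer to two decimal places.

Sharpe = (Rp − Rf) / σp = (13.03% − 4.09%) / 13.89% = 8.94% / 13.89% = 0.6436

0.64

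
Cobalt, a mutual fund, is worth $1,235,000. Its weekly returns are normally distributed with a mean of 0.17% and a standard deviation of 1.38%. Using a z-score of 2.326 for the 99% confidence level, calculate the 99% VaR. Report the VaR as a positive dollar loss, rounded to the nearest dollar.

$37,543

Return at the 99% tail: μ − z·σ = 0.17% − 2.326 × 1.38% = 0.17 − 3.20988 = -3.03988%
VaR = −(-3.03988%) × $1,235,000 = 3.03988% × $1,235,000 = $37,543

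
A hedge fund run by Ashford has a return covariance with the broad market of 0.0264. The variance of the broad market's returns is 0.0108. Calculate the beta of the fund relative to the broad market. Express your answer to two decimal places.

2.44

β = Cov(Rp, Rm) / Var(Rm) = 0.0264 / 0.0108 = 2.4444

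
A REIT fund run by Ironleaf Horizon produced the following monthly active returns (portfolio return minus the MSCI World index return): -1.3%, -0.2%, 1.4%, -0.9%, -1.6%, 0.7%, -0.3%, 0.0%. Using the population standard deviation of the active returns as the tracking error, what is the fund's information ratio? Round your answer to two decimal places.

-0.29

r̄ = (-1.3 − 0.2 + 1.4 − 0.9 − 1.6 + 0.7 − 0.3 + 0) / 8 = -2.20 / 8 = -0.2750%
Population σ = √[Σ(r − r̄)² / 8] = √[7.0350 / 8] = √0.8794 = 0.9378%
IR = r̄ / tracking error = -0.2750 / 0.9378 = -0.2932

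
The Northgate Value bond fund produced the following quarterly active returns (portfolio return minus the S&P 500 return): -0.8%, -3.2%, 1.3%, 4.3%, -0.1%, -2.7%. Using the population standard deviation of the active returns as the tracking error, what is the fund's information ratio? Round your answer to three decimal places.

μ = (-0.8 − 3.2 + 1.3 + 4.3 − 0.1 − 2.7) / 6 = -1.20 / 6 = -0.2000%
Σ(r − μ)² = (-0.8 − (-0.2000))² + (-3.2 − (-0.2000))² + … = 38.1200
population σ = √(38.1200 / 6) = √6.3533 = 2.5206%
IR = μ / tracking error = -0.2000 / 2.5206 = -0.0793

-0.079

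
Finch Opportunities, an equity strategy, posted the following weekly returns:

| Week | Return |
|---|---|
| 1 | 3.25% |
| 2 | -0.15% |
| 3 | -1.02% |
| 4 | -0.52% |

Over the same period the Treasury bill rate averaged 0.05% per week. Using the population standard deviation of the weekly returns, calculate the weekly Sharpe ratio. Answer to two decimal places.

r̄ = (3.25 − 0.15 − 1.02 − 0.52) / 4 = 1.560 / 4 = 0.3900%
Σ(r − r̄)² = (3.25 − 0.3900)² + (-0.15 − 0.3900)² + … = 11.2874
σ = √[11.2874 / 4] = 1.6798%
Sharpe = (r̄ − rf) / σ = (0.3900 − 0.05) / 1.6798 = 0.3400 / 1.6798 = 0.2024

0.20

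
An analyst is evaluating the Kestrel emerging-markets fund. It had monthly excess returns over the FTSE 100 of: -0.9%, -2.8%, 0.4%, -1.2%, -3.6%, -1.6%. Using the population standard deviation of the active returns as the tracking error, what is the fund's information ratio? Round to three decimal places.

r̄ = (-0.9 − 2.8 + 0.4 − 1.2 − 3.6 − 1.6) / 6 = -1.6167%
Population σ = √[Σ(r − r̄)² / 6] = √[10.0883 / 6] = √1.6814 = 1.2967%
IR = r̄ / tracking error = -1.6167 / 1.2967 = -1.2468

-1.247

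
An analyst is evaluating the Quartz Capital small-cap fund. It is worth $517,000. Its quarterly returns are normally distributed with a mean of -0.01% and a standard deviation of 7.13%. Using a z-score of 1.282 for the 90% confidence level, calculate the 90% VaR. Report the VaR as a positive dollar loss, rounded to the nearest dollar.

Return at the 90% tail: μ − z·σ = -0.01% − 1.282 × 7.13% = -0.01 − 9.14066 = -9.15066%
VaR = −(-9.15066%) × $517,000 = 9.15066% × $517,000 = $47,309

$47,309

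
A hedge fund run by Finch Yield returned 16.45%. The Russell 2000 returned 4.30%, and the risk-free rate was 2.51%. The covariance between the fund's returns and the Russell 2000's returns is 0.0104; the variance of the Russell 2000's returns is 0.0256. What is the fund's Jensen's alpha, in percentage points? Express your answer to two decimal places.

13.21

β = Cov / Var = 0.0104 / 0.0256 = 0.4063
E[R] = Rf + β(Rm − Rf) = 2.51% + 0.4063 × (4.30% − 2.51%) = 3.2373%
α = Rp − E[R] = 16.45% − 3.2373% = 13.2127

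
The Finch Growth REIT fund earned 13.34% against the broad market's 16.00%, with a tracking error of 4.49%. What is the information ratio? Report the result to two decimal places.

IR = (Rp − Rb) / TE = (13.34% − 16.00%) / 4.49% = -2.66% / 4.49% = -0.5924

-0.59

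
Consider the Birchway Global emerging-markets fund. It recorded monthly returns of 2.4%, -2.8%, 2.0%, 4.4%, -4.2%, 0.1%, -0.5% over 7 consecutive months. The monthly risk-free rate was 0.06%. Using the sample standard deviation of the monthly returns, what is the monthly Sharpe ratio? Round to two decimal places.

r̄ = (2.4 − 2.8 + 2 + 4.4 − 4.2 + 0.1 − 0.5) / 7 = 1.40 / 7 = 0.2000%
Sample σ = √[Σ(r − r̄)² / 6] = √[54.5800 / 6] = √9.0967 = 3.0161%
Sharpe = (r̄ − rf) / σ = (0.2000 − 0.06) / 3.0161 = 0.1400 / 3.0161 = 0.0464

0.05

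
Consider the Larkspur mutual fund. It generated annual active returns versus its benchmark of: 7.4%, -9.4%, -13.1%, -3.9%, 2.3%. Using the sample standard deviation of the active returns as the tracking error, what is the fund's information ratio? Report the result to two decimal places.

-0.40

r̄ = (7.4 − 9.4 − 13.1 − 3.9 + 2.3) / 5 = -16.70 / 5 = -3.3400%
Σ(r − r̄)² = (7.4 − (-3.3400))² + (-9.4 − (-3.3400))² + (-13.1 − (-3.3400))² + … = 279.4520
sample σ = √(279.4520 / 4) = √69.8630 = 8.3584%
IR = r̄ / tracking error = -3.3400 / 8.3584 = -0.3996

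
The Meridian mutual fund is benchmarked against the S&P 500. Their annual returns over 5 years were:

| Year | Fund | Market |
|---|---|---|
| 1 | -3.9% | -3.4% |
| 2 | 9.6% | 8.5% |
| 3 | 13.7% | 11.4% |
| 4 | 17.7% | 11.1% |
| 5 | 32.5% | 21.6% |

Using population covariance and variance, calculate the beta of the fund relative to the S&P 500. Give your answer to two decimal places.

1.45

r̄p = 13.9200%,  r̄m = 9.8400%
Cov = Σ(rp − r̄p)(rm − r̄m) / 5 = 92.9292
Var(rm) = Σ(rm − r̄m)² / 5 = 63.8824
β = Cov / Var = 92.9292 / 63.8824 = 1.4547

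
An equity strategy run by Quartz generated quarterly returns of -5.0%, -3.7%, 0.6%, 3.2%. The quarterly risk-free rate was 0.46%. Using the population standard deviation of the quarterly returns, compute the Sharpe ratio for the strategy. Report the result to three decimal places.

μ = (-5 − 3.7 + 0.6 + 3.2) / 4 = -4.90 / 4 = -1.2250%
Population σ = √[Σ(r − μ)² / 4] = √[43.2875 / 4] = √10.8219 = 3.2897%
Sharpe = (μ − rf) / σ = (-1.2250 − 0.46) / 3.2897 = -1.6850 / 3.2897 = -0.5122

-0.512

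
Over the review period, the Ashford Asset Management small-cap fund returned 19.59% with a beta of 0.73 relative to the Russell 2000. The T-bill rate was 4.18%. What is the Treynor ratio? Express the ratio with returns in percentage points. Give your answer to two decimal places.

Treynor = (Rp − Rf) / β = (19.59% − 4.18%) / 0.73 = 15.41 / 0.73 = 21.1096

21.11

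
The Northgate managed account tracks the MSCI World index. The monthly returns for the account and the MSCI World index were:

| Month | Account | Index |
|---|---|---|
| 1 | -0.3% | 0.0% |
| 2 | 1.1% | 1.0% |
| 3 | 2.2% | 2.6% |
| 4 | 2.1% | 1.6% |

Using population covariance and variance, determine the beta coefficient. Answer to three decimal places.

r̄p = 1.2750%,  r̄m = 1.3000%
Cov = Σ(rp − r̄p)(rm − r̄m) / 4 = 0.8875
Var(rm) = Σ(rm − r̄m)² / 4 = 0.8900
β = Cov / Var = 0.8875 / 0.8900 = 0.9972

0.997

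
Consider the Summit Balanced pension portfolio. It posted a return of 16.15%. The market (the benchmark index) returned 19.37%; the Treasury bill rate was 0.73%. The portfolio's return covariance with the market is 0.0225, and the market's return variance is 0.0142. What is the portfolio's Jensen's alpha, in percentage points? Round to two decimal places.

β = Cov / Var = 0.0225 / 0.0142 = 1.5845
E[R] = Rf + β(Rm − Rf) = 0.73% + 1.5845 × (19.37% − 0.73%) = 30.2651%
α = Rp − E[R] = 16.15% − 30.2651% = -14.1151

-14.12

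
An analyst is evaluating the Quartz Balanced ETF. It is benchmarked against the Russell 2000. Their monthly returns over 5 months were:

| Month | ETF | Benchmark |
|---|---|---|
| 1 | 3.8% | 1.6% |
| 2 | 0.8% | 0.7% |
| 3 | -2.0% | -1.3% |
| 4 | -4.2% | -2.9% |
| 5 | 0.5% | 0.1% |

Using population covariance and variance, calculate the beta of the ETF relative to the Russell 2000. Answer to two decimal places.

1.68

r̄p = -0.2200%,  r̄m = -0.3600%
Cov = Σ(rp − r̄p)(rm − r̄m) / 5 = 4.2148
Var(rm) = Σ(rm − r̄m)² / 5 = 2.5024
β = Cov / Var = 4.2148 / 2.5024 = 1.6843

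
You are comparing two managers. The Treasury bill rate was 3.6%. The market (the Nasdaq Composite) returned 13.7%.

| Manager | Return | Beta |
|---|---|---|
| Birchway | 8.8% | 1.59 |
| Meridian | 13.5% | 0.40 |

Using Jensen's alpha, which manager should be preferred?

Meridian

Birchway: α = 8.8% − [3.6% + 1.59 × (13.7% − 3.6%)] = -10.859
Meridian: α = 13.5% − [3.6% + 0.40 × (13.7% − 3.6%)] = 5.860
Highest: Meridian (5.860).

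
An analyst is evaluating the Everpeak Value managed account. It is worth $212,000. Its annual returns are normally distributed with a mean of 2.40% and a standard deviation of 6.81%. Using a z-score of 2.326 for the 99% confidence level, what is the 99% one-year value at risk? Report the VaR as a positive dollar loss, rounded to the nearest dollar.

Return at the 99% tail: μ − z·σ = 2.40% − 2.326 × 6.81% = 2.4 − 15.84006 = -13.44006%
VaR = −(-13.44006%) × $212,000 = 13.44006% × $212,000 = $28,493

$28,493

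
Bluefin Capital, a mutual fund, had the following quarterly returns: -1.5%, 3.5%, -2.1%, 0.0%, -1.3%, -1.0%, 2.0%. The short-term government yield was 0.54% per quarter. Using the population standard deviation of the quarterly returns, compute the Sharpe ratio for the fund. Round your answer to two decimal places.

-0.31

r̄ = (-1.5 + 3.5 − 2.1 + 0 − 1.3 − 1 + 2) / 7 = -0.40 / 7 = -0.0571%
Σ(r − r̄)² = 25.5771; population σ = √(25.5771/7) = 1.9115%
Sharpe = (r̄ − rf) / σ = (-0.0571 − 0.54) / 1.9115 = -0.5971 / 1.9115 = -0.3124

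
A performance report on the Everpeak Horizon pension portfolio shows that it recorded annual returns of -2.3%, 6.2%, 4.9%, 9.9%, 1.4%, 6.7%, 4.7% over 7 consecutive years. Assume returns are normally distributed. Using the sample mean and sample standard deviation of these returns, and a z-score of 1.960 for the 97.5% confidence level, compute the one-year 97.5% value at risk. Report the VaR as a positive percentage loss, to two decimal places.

3.21

Mean return r̄ = 31.50 / 7 = 4.5000%
Σ(r − r̄)² = 92.9400; sample σ = √(92.9400/6) = 3.9357%
VaR = −(r̄ − z·σ) = −(4.5000 − 1.960 × 3.9357) = −(-3.2140) = 3.2140%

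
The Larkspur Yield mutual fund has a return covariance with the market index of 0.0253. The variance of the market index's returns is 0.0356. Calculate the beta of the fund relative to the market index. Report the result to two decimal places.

0.71

β = Cov(Rp, Rm) / Var(Rm) = 0.0253 / 0.0356 = 0.7107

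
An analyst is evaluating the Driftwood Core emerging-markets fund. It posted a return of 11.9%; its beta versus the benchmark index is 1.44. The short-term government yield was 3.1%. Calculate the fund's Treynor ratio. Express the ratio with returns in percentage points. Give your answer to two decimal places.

Treynor = (Rp − Rf) / β = (11.9% − 3.1%) / 1.44 = 8.80 / 1.44 = 6.1111

6.11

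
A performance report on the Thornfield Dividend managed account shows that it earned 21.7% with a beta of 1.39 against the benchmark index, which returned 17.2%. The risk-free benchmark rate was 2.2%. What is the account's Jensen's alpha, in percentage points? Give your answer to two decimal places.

CAPM expected return = Rf + β(Rm − Rf) = 2.2% + 1.39 × (17.2% − 2.2%) = 2.2 + 1.39 × 15.00 = 23.0500%
Jensen's α = Rp − E[R] = 21.7% − 23.0500% = -1.3500

-1.35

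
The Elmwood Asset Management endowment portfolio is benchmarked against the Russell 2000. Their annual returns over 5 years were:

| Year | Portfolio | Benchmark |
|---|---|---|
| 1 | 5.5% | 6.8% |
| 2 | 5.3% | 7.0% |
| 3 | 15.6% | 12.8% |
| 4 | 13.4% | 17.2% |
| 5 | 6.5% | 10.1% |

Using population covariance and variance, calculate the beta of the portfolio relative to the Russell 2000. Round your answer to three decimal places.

r̄p = 9.2600%,  r̄m = 10.7800%
Cov = Σ(rp − r̄p)(rm − r̄m) / 5 = 14.2392
Var(rm) = Σ(rm − r̄m)² / 5 = 15.1776
β = Cov / Var = 14.2392 / 15.1776 = 0.9382

0.938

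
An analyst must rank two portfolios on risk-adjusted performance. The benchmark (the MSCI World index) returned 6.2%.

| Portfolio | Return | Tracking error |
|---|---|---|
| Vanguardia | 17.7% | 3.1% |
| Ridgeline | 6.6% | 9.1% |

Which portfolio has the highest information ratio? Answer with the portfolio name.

Vanguardia

Vanguardia: IR = (17.7% − 6.2%) / 3.1% = 3.710
Ridgeline: IR = (6.6% − 6.2%) / 9.1% = 0.044
Highest: Vanguardia (3.710).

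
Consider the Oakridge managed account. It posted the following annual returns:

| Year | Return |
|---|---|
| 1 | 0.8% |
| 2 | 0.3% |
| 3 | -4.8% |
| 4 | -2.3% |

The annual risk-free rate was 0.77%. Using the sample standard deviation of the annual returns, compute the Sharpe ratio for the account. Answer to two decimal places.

-0.88

μ = (0.8 + 0.3 − 4.8 − 2.3) / 4 = -6.00 / 4 = -1.5000%
Σ(r − μ)² = 20.0600; sample σ = √(20.0600/3) = 2.5859%
Sharpe = (μ − rf) / σ = (-1.5000 − 0.77) / 2.5859 = -2.2700 / 2.5859 = -0.8778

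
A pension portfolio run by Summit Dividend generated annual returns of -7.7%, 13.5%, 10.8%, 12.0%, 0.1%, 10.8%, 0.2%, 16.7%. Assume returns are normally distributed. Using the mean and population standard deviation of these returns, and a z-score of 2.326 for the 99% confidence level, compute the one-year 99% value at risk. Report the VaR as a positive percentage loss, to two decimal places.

11.34

r̄ = (-7.7 + 13.5 + 10.8 + 12 + 0.1 + 10.8 + 0.2 + 16.7) / 8 = 7.0500%
Σ(r − r̄)² = (-7.7 − 7.0500)² + (13.5 − 7.0500)² + … = 500.1400
population σ = √(500.1400 / 8) = √62.5175 = 7.9068%
VaR = −(r̄ − z·σ) = −(7.0500 − 2.326 × 7.9068) = −(-11.3412) = 11.3412%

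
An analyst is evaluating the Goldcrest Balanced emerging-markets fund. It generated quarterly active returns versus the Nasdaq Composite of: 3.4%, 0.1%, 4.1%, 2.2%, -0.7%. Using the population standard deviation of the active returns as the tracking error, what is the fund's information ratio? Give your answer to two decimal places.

Mean return r̄ = 9.10 / 5 = 1.8200%
Σ(r − r̄)² = (3.4 − 1.8200)² + (0.1 − 1.8200)² + … = 17.1480
σ = √[17.1480 / 5] = 1.8519%
IR = r̄ / tracking error = 1.8200 / 1.8519 = 0.9828

0.98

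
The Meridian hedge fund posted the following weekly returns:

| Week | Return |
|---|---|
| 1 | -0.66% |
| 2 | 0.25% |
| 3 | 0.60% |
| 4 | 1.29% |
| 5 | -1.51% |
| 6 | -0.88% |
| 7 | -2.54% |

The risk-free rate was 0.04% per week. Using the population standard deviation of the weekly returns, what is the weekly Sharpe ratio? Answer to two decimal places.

-0.44

Mean return μ = -3.450 / 7 = -0.4929%
Population σ = √[Σ(r − μ)² / 7] = √[10.3279 / 7] = √1.4754 = 1.2147%
Sharpe = (μ − rf) / σ = (-0.4929 − 0.04) / 1.2147 = -0.5329 / 1.2147 = -0.4387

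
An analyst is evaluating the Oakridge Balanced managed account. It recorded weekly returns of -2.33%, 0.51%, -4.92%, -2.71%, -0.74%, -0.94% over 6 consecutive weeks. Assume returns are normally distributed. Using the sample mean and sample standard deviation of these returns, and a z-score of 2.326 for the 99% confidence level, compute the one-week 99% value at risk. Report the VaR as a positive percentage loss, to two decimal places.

Mean return μ = -11.130 / 6 = -1.8550%
Σ(r − μ)² = 18.0246; sample σ = √(18.0246/5) = 1.8987%
VaR = −(μ − z·σ) = −(-1.8550 − 2.326 × 1.8987) = −(-6.2714) = 6.2714%

6.27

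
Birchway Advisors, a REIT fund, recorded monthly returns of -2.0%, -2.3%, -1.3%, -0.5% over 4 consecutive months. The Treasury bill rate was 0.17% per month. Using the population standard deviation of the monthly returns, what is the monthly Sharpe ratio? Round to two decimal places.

Mean return μ = -6.10 / 4 = -1.5250%
Population std dev = √[1.9275 / 4] = 0.6942%
Sharpe = (μ − rf) / σ = (-1.5250 − 0.17) / 0.6942 = -1.6950 / 0.6942 = -2.4417

-2.44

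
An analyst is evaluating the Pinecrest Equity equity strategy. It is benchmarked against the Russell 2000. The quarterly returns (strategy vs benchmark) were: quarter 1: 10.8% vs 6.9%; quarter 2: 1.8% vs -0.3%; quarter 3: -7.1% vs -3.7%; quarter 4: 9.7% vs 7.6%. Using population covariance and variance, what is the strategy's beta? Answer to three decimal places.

r̄p = 3.8000%,  r̄m = 2.6250%
Cov = Σ(rp − r̄p)(rm − r̄m) / 4 = 33.5175
Var(rm) = Σ(rm − r̄m)² / 4 = 22.8969
β = Cov / Var = 33.5175 / 22.8969 = 1.4638

1.464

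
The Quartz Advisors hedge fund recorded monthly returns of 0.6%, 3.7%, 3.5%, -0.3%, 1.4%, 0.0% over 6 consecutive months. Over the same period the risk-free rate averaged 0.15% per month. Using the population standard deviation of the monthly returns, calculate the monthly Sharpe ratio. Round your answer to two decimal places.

0.84

r̄ = (0.6 + 3.7 + 3.5 − 0.3 + 1.4 + 0) / 6 = 8.90 / 6 = 1.4833%
Population std dev = √[15.1483 / 6] = 1.5889%
Sharpe = (r̄ − rf) / σ = (1.4833 − 0.15) / 1.5889 = 1.3333 / 1.5889 = 0.8391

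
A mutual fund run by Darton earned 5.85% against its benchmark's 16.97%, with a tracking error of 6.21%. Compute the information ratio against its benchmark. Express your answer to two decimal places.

-1.79

IR = (Rp − Rb) / TE = (5.85% − 16.97%) / 6.21% = -11.12% / 6.21% = -1.7907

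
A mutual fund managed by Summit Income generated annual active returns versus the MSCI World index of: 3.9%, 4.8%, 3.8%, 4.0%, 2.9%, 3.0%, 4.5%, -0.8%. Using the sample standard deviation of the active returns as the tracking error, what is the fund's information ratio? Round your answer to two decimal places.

1.85

r̄ = (3.9 + 4.8 + 3.8 + 4 + 2.9 + 3 + 4.5 − 0.8) / 8 = 3.2625%
Σ(r − r̄)² = (3.9 − 3.2625)² + (4.8 − 3.2625)² + (3.8 − 3.2625)² + … = 21.8388
σ = √[21.8388 / 7] = 1.7663%
IR = r̄ / tracking error = 3.2625 / 1.7663 = 1.8471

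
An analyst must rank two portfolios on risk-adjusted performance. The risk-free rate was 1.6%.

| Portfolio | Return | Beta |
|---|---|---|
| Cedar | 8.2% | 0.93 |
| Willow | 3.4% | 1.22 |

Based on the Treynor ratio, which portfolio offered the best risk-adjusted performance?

Cedar

Cedar: Treynor = (8.2% − 1.6%) / 0.93 = 7.097
Willow: Treynor = (3.4% − 1.6%) / 1.22 = 1.475
Highest: Cedar (7.097).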